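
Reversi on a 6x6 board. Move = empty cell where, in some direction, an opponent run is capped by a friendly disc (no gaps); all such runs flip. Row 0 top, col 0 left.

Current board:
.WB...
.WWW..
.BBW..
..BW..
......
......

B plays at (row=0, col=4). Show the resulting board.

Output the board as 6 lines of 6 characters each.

Answer: .WB.B.
.WWB..
.BBW..
..BW..
......
......

Derivation:
Place B at (0,4); scan 8 dirs for brackets.
Dir NW: edge -> no flip
Dir N: edge -> no flip
Dir NE: edge -> no flip
Dir W: first cell '.' (not opp) -> no flip
Dir E: first cell '.' (not opp) -> no flip
Dir SW: opp run (1,3) capped by B -> flip
Dir S: first cell '.' (not opp) -> no flip
Dir SE: first cell '.' (not opp) -> no flip
All flips: (1,3)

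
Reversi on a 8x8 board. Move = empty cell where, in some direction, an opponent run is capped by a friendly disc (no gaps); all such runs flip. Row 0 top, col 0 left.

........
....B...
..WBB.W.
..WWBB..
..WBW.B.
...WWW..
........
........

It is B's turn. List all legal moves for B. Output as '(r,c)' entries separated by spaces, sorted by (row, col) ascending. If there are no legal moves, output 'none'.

(1,1): no bracket -> illegal
(1,2): no bracket -> illegal
(1,3): no bracket -> illegal
(1,5): no bracket -> illegal
(1,6): no bracket -> illegal
(1,7): flips 1 -> legal
(2,1): flips 2 -> legal
(2,5): no bracket -> illegal
(2,7): no bracket -> illegal
(3,1): flips 2 -> legal
(3,6): no bracket -> illegal
(3,7): no bracket -> illegal
(4,1): flips 2 -> legal
(4,5): flips 1 -> legal
(5,1): flips 2 -> legal
(5,2): no bracket -> illegal
(5,6): no bracket -> illegal
(6,2): flips 2 -> legal
(6,3): flips 1 -> legal
(6,4): flips 3 -> legal
(6,5): flips 1 -> legal
(6,6): no bracket -> illegal

Answer: (1,7) (2,1) (3,1) (4,1) (4,5) (5,1) (6,2) (6,3) (6,4) (6,5)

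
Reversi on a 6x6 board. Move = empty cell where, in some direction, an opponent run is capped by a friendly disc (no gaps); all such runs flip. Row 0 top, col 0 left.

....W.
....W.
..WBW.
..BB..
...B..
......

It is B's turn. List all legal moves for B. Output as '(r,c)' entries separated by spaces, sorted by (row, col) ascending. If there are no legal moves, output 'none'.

Answer: (0,5) (1,1) (1,2) (1,5) (2,1) (2,5)

Derivation:
(0,3): no bracket -> illegal
(0,5): flips 1 -> legal
(1,1): flips 1 -> legal
(1,2): flips 1 -> legal
(1,3): no bracket -> illegal
(1,5): flips 1 -> legal
(2,1): flips 1 -> legal
(2,5): flips 1 -> legal
(3,1): no bracket -> illegal
(3,4): no bracket -> illegal
(3,5): no bracket -> illegal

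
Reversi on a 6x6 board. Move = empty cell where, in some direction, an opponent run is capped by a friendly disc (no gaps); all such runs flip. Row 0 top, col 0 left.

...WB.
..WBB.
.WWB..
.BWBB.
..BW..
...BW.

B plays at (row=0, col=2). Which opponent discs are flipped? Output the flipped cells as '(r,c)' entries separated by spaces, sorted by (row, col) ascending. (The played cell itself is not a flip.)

Dir NW: edge -> no flip
Dir N: edge -> no flip
Dir NE: edge -> no flip
Dir W: first cell '.' (not opp) -> no flip
Dir E: opp run (0,3) capped by B -> flip
Dir SW: first cell '.' (not opp) -> no flip
Dir S: opp run (1,2) (2,2) (3,2) capped by B -> flip
Dir SE: first cell 'B' (not opp) -> no flip

Answer: (0,3) (1,2) (2,2) (3,2)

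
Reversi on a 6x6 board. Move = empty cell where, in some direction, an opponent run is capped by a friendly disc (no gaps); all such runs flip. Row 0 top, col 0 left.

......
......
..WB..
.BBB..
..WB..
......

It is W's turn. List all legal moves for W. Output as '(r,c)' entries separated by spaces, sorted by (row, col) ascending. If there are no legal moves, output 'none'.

Answer: (2,0) (2,4) (4,0) (4,4)

Derivation:
(1,2): no bracket -> illegal
(1,3): no bracket -> illegal
(1,4): no bracket -> illegal
(2,0): flips 1 -> legal
(2,1): no bracket -> illegal
(2,4): flips 2 -> legal
(3,0): no bracket -> illegal
(3,4): no bracket -> illegal
(4,0): flips 1 -> legal
(4,1): no bracket -> illegal
(4,4): flips 2 -> legal
(5,2): no bracket -> illegal
(5,3): no bracket -> illegal
(5,4): no bracket -> illegal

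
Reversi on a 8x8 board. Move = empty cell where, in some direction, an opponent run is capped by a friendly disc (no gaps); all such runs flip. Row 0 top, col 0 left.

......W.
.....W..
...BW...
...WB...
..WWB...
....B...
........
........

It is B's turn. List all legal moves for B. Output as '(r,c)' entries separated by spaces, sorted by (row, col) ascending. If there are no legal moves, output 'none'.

Answer: (1,4) (2,2) (2,5) (3,2) (4,1) (5,2) (5,3)

Derivation:
(0,4): no bracket -> illegal
(0,5): no bracket -> illegal
(0,7): no bracket -> illegal
(1,3): no bracket -> illegal
(1,4): flips 1 -> legal
(1,6): no bracket -> illegal
(1,7): no bracket -> illegal
(2,2): flips 1 -> legal
(2,5): flips 1 -> legal
(2,6): no bracket -> illegal
(3,1): no bracket -> illegal
(3,2): flips 2 -> legal
(3,5): no bracket -> illegal
(4,1): flips 2 -> legal
(5,1): no bracket -> illegal
(5,2): flips 1 -> legal
(5,3): flips 2 -> legal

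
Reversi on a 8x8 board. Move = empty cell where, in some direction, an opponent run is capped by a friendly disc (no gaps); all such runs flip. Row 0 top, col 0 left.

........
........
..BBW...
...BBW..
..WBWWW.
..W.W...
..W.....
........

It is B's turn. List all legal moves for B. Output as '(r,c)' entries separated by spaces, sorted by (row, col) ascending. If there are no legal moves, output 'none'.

(1,3): no bracket -> illegal
(1,4): flips 1 -> legal
(1,5): flips 1 -> legal
(2,5): flips 1 -> legal
(2,6): no bracket -> illegal
(3,1): no bracket -> illegal
(3,2): no bracket -> illegal
(3,6): flips 1 -> legal
(3,7): no bracket -> illegal
(4,1): flips 1 -> legal
(4,7): flips 3 -> legal
(5,1): flips 1 -> legal
(5,3): no bracket -> illegal
(5,5): flips 1 -> legal
(5,6): flips 1 -> legal
(5,7): no bracket -> illegal
(6,1): flips 1 -> legal
(6,3): no bracket -> illegal
(6,4): flips 2 -> legal
(6,5): flips 1 -> legal
(7,1): no bracket -> illegal
(7,2): no bracket -> illegal
(7,3): no bracket -> illegal

Answer: (1,4) (1,5) (2,5) (3,6) (4,1) (4,7) (5,1) (5,5) (5,6) (6,1) (6,4) (6,5)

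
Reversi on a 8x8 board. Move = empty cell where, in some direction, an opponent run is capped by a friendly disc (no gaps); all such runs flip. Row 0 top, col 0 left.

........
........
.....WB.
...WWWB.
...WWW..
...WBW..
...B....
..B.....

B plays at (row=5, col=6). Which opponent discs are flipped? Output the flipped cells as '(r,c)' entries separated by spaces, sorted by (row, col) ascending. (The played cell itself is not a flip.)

Answer: (5,5)

Derivation:
Dir NW: opp run (4,5) (3,4), next='.' -> no flip
Dir N: first cell '.' (not opp) -> no flip
Dir NE: first cell '.' (not opp) -> no flip
Dir W: opp run (5,5) capped by B -> flip
Dir E: first cell '.' (not opp) -> no flip
Dir SW: first cell '.' (not opp) -> no flip
Dir S: first cell '.' (not opp) -> no flip
Dir SE: first cell '.' (not opp) -> no flip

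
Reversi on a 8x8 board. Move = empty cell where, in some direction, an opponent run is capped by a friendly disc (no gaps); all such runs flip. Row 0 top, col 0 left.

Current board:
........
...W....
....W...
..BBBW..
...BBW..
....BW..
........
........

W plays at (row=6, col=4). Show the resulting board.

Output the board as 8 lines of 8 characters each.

Place W at (6,4); scan 8 dirs for brackets.
Dir NW: first cell '.' (not opp) -> no flip
Dir N: opp run (5,4) (4,4) (3,4) capped by W -> flip
Dir NE: first cell 'W' (not opp) -> no flip
Dir W: first cell '.' (not opp) -> no flip
Dir E: first cell '.' (not opp) -> no flip
Dir SW: first cell '.' (not opp) -> no flip
Dir S: first cell '.' (not opp) -> no flip
Dir SE: first cell '.' (not opp) -> no flip
All flips: (3,4) (4,4) (5,4)

Answer: ........
...W....
....W...
..BBWW..
...BWW..
....WW..
....W...
........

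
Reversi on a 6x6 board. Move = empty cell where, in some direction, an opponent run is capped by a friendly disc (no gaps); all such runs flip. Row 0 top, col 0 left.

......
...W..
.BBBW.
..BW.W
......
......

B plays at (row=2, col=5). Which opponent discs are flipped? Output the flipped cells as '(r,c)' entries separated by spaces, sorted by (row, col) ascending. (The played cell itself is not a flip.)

Answer: (2,4)

Derivation:
Dir NW: first cell '.' (not opp) -> no flip
Dir N: first cell '.' (not opp) -> no flip
Dir NE: edge -> no flip
Dir W: opp run (2,4) capped by B -> flip
Dir E: edge -> no flip
Dir SW: first cell '.' (not opp) -> no flip
Dir S: opp run (3,5), next='.' -> no flip
Dir SE: edge -> no flip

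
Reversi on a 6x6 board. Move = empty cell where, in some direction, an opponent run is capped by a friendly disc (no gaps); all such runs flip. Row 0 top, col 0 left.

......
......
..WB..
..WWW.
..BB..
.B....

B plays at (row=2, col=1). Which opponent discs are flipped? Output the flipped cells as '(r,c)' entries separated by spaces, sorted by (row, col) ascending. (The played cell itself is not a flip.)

Answer: (2,2) (3,2)

Derivation:
Dir NW: first cell '.' (not opp) -> no flip
Dir N: first cell '.' (not opp) -> no flip
Dir NE: first cell '.' (not opp) -> no flip
Dir W: first cell '.' (not opp) -> no flip
Dir E: opp run (2,2) capped by B -> flip
Dir SW: first cell '.' (not opp) -> no flip
Dir S: first cell '.' (not opp) -> no flip
Dir SE: opp run (3,2) capped by B -> flip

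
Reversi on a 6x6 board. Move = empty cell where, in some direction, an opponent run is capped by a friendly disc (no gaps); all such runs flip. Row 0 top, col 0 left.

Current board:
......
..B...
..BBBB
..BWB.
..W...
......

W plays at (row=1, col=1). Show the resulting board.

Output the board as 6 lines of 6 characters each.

Place W at (1,1); scan 8 dirs for brackets.
Dir NW: first cell '.' (not opp) -> no flip
Dir N: first cell '.' (not opp) -> no flip
Dir NE: first cell '.' (not opp) -> no flip
Dir W: first cell '.' (not opp) -> no flip
Dir E: opp run (1,2), next='.' -> no flip
Dir SW: first cell '.' (not opp) -> no flip
Dir S: first cell '.' (not opp) -> no flip
Dir SE: opp run (2,2) capped by W -> flip
All flips: (2,2)

Answer: ......
.WB...
..WBBB
..BWB.
..W...
......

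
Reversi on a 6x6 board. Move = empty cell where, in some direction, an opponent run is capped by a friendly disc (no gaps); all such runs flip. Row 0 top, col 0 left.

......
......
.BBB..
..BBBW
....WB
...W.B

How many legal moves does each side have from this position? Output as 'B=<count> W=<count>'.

-- B to move --
(2,4): no bracket -> illegal
(2,5): flips 1 -> legal
(4,2): no bracket -> illegal
(4,3): flips 1 -> legal
(5,2): no bracket -> illegal
(5,4): flips 1 -> legal
B mobility = 3
-- W to move --
(1,0): no bracket -> illegal
(1,1): flips 2 -> legal
(1,2): no bracket -> illegal
(1,3): no bracket -> illegal
(1,4): no bracket -> illegal
(2,0): no bracket -> illegal
(2,4): flips 1 -> legal
(2,5): no bracket -> illegal
(3,0): no bracket -> illegal
(3,1): flips 3 -> legal
(4,1): no bracket -> illegal
(4,2): no bracket -> illegal
(4,3): no bracket -> illegal
(5,4): no bracket -> illegal
W mobility = 3

Answer: B=3 W=3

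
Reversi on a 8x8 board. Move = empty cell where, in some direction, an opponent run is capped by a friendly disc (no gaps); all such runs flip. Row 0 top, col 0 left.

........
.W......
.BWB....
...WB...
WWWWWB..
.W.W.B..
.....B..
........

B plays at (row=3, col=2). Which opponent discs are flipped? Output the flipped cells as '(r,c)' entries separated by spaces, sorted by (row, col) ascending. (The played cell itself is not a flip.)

Answer: (3,3)

Derivation:
Dir NW: first cell 'B' (not opp) -> no flip
Dir N: opp run (2,2), next='.' -> no flip
Dir NE: first cell 'B' (not opp) -> no flip
Dir W: first cell '.' (not opp) -> no flip
Dir E: opp run (3,3) capped by B -> flip
Dir SW: opp run (4,1), next='.' -> no flip
Dir S: opp run (4,2), next='.' -> no flip
Dir SE: opp run (4,3), next='.' -> no flip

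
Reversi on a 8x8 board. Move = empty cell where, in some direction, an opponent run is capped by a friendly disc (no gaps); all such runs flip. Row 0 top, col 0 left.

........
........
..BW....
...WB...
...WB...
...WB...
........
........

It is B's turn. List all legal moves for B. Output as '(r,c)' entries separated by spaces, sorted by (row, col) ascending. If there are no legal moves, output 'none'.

(1,2): flips 1 -> legal
(1,3): no bracket -> illegal
(1,4): no bracket -> illegal
(2,4): flips 1 -> legal
(3,2): flips 2 -> legal
(4,2): flips 1 -> legal
(5,2): flips 2 -> legal
(6,2): flips 1 -> legal
(6,3): no bracket -> illegal
(6,4): no bracket -> illegal

Answer: (1,2) (2,4) (3,2) (4,2) (5,2) (6,2)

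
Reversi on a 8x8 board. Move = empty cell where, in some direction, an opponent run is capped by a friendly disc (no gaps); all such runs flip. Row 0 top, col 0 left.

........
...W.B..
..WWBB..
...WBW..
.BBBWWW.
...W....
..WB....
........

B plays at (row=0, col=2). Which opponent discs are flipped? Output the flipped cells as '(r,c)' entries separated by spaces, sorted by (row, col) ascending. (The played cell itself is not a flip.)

Answer: (1,3)

Derivation:
Dir NW: edge -> no flip
Dir N: edge -> no flip
Dir NE: edge -> no flip
Dir W: first cell '.' (not opp) -> no flip
Dir E: first cell '.' (not opp) -> no flip
Dir SW: first cell '.' (not opp) -> no flip
Dir S: first cell '.' (not opp) -> no flip
Dir SE: opp run (1,3) capped by B -> flip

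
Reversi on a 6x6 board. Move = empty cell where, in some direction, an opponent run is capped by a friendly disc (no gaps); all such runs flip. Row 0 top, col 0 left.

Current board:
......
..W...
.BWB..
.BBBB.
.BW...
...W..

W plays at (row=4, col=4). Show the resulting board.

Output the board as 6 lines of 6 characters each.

Answer: ......
..W...
.BWB..
.BBWB.
.BW.W.
...W..

Derivation:
Place W at (4,4); scan 8 dirs for brackets.
Dir NW: opp run (3,3) capped by W -> flip
Dir N: opp run (3,4), next='.' -> no flip
Dir NE: first cell '.' (not opp) -> no flip
Dir W: first cell '.' (not opp) -> no flip
Dir E: first cell '.' (not opp) -> no flip
Dir SW: first cell 'W' (not opp) -> no flip
Dir S: first cell '.' (not opp) -> no flip
Dir SE: first cell '.' (not opp) -> no flip
All flips: (3,3)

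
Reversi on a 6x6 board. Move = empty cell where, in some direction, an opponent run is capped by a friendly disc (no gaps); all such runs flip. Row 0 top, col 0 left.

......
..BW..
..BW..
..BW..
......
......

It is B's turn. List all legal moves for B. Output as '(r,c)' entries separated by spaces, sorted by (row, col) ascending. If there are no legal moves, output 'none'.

Answer: (0,4) (1,4) (2,4) (3,4) (4,4)

Derivation:
(0,2): no bracket -> illegal
(0,3): no bracket -> illegal
(0,4): flips 1 -> legal
(1,4): flips 2 -> legal
(2,4): flips 1 -> legal
(3,4): flips 2 -> legal
(4,2): no bracket -> illegal
(4,3): no bracket -> illegal
(4,4): flips 1 -> legal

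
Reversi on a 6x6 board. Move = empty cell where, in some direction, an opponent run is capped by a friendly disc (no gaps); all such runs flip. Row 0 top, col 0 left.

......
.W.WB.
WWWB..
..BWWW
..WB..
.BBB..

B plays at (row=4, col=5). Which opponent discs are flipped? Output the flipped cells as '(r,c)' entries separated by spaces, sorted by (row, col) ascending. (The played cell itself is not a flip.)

Answer: (3,4)

Derivation:
Dir NW: opp run (3,4) capped by B -> flip
Dir N: opp run (3,5), next='.' -> no flip
Dir NE: edge -> no flip
Dir W: first cell '.' (not opp) -> no flip
Dir E: edge -> no flip
Dir SW: first cell '.' (not opp) -> no flip
Dir S: first cell '.' (not opp) -> no flip
Dir SE: edge -> no flip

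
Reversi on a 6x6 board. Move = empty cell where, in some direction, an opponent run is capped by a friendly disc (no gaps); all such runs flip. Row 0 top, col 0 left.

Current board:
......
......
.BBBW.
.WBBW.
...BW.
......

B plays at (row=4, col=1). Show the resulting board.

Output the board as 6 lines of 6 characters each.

Answer: ......
......
.BBBW.
.BBBW.
.B.BW.
......

Derivation:
Place B at (4,1); scan 8 dirs for brackets.
Dir NW: first cell '.' (not opp) -> no flip
Dir N: opp run (3,1) capped by B -> flip
Dir NE: first cell 'B' (not opp) -> no flip
Dir W: first cell '.' (not opp) -> no flip
Dir E: first cell '.' (not opp) -> no flip
Dir SW: first cell '.' (not opp) -> no flip
Dir S: first cell '.' (not opp) -> no flip
Dir SE: first cell '.' (not opp) -> no flip
All flips: (3,1)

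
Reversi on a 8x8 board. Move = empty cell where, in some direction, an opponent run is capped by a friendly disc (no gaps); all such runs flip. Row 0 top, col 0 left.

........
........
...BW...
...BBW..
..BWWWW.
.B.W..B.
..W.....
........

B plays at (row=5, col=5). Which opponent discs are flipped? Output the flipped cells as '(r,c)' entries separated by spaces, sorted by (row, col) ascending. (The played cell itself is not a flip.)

Answer: (4,4)

Derivation:
Dir NW: opp run (4,4) capped by B -> flip
Dir N: opp run (4,5) (3,5), next='.' -> no flip
Dir NE: opp run (4,6), next='.' -> no flip
Dir W: first cell '.' (not opp) -> no flip
Dir E: first cell 'B' (not opp) -> no flip
Dir SW: first cell '.' (not opp) -> no flip
Dir S: first cell '.' (not opp) -> no flip
Dir SE: first cell '.' (not opp) -> no flip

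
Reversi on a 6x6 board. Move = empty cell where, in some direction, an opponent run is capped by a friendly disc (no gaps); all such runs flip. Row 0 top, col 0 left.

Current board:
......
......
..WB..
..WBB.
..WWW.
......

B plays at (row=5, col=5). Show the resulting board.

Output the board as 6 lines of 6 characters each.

Answer: ......
......
..WB..
..WBB.
..WWB.
.....B

Derivation:
Place B at (5,5); scan 8 dirs for brackets.
Dir NW: opp run (4,4) capped by B -> flip
Dir N: first cell '.' (not opp) -> no flip
Dir NE: edge -> no flip
Dir W: first cell '.' (not opp) -> no flip
Dir E: edge -> no flip
Dir SW: edge -> no flip
Dir S: edge -> no flip
Dir SE: edge -> no flip
All flips: (4,4)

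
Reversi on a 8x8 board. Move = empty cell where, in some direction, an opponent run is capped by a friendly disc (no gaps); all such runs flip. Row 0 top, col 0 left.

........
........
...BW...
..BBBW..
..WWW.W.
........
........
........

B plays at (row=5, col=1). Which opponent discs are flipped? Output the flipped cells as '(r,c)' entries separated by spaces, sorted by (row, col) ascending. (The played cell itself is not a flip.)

Answer: (4,2)

Derivation:
Dir NW: first cell '.' (not opp) -> no flip
Dir N: first cell '.' (not opp) -> no flip
Dir NE: opp run (4,2) capped by B -> flip
Dir W: first cell '.' (not opp) -> no flip
Dir E: first cell '.' (not opp) -> no flip
Dir SW: first cell '.' (not opp) -> no flip
Dir S: first cell '.' (not opp) -> no flip
Dir SE: first cell '.' (not opp) -> no flip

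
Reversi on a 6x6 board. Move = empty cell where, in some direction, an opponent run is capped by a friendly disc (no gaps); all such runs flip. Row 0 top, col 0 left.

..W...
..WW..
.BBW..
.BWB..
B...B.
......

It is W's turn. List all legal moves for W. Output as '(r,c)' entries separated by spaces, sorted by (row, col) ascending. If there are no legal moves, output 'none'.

Answer: (1,0) (2,0) (3,0) (3,4) (4,3)

Derivation:
(1,0): flips 1 -> legal
(1,1): no bracket -> illegal
(2,0): flips 2 -> legal
(2,4): no bracket -> illegal
(3,0): flips 2 -> legal
(3,4): flips 1 -> legal
(3,5): no bracket -> illegal
(4,1): no bracket -> illegal
(4,2): no bracket -> illegal
(4,3): flips 1 -> legal
(4,5): no bracket -> illegal
(5,0): no bracket -> illegal
(5,1): no bracket -> illegal
(5,3): no bracket -> illegal
(5,4): no bracket -> illegal
(5,5): no bracket -> illegal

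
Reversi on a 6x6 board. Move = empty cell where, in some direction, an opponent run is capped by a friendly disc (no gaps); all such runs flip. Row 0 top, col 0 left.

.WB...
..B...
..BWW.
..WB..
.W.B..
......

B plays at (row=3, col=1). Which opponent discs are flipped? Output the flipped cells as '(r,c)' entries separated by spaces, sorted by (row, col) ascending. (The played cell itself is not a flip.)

Answer: (3,2)

Derivation:
Dir NW: first cell '.' (not opp) -> no flip
Dir N: first cell '.' (not opp) -> no flip
Dir NE: first cell 'B' (not opp) -> no flip
Dir W: first cell '.' (not opp) -> no flip
Dir E: opp run (3,2) capped by B -> flip
Dir SW: first cell '.' (not opp) -> no flip
Dir S: opp run (4,1), next='.' -> no flip
Dir SE: first cell '.' (not opp) -> no flip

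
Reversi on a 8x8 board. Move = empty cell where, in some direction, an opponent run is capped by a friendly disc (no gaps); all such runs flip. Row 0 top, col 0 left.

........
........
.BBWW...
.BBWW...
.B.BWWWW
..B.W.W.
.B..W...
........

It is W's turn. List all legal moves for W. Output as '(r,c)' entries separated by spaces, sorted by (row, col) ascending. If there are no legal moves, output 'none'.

(1,0): flips 3 -> legal
(1,1): flips 1 -> legal
(1,2): no bracket -> illegal
(1,3): no bracket -> illegal
(2,0): flips 2 -> legal
(3,0): flips 2 -> legal
(4,0): no bracket -> illegal
(4,2): flips 1 -> legal
(5,0): flips 2 -> legal
(5,1): no bracket -> illegal
(5,3): flips 1 -> legal
(6,0): no bracket -> illegal
(6,2): no bracket -> illegal
(6,3): no bracket -> illegal
(7,0): flips 3 -> legal
(7,1): no bracket -> illegal
(7,2): no bracket -> illegal

Answer: (1,0) (1,1) (2,0) (3,0) (4,2) (5,0) (5,3) (7,0)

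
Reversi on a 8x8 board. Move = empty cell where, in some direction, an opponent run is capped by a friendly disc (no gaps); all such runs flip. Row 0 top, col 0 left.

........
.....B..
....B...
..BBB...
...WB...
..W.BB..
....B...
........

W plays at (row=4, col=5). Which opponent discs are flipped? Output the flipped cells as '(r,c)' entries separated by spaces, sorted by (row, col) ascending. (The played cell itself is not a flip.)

Answer: (4,4)

Derivation:
Dir NW: opp run (3,4), next='.' -> no flip
Dir N: first cell '.' (not opp) -> no flip
Dir NE: first cell '.' (not opp) -> no flip
Dir W: opp run (4,4) capped by W -> flip
Dir E: first cell '.' (not opp) -> no flip
Dir SW: opp run (5,4), next='.' -> no flip
Dir S: opp run (5,5), next='.' -> no flip
Dir SE: first cell '.' (not opp) -> no flip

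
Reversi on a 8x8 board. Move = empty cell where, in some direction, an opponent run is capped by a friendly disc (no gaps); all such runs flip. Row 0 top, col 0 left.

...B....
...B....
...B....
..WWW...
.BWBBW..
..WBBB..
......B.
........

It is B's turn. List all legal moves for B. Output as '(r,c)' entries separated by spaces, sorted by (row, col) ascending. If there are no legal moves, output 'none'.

Answer: (2,1) (2,2) (2,4) (2,5) (3,1) (3,5) (3,6) (4,6) (5,1) (5,6) (6,1) (6,3)

Derivation:
(2,1): flips 1 -> legal
(2,2): flips 1 -> legal
(2,4): flips 1 -> legal
(2,5): flips 1 -> legal
(3,1): flips 1 -> legal
(3,5): flips 1 -> legal
(3,6): flips 1 -> legal
(4,6): flips 1 -> legal
(5,1): flips 1 -> legal
(5,6): flips 2 -> legal
(6,1): flips 1 -> legal
(6,2): no bracket -> illegal
(6,3): flips 1 -> legal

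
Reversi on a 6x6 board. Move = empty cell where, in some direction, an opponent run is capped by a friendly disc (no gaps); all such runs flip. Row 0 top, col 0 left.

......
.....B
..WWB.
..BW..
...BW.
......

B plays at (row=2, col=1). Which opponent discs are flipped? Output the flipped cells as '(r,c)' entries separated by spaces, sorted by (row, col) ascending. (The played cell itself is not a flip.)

Answer: (2,2) (2,3)

Derivation:
Dir NW: first cell '.' (not opp) -> no flip
Dir N: first cell '.' (not opp) -> no flip
Dir NE: first cell '.' (not opp) -> no flip
Dir W: first cell '.' (not opp) -> no flip
Dir E: opp run (2,2) (2,3) capped by B -> flip
Dir SW: first cell '.' (not opp) -> no flip
Dir S: first cell '.' (not opp) -> no flip
Dir SE: first cell 'B' (not opp) -> no flip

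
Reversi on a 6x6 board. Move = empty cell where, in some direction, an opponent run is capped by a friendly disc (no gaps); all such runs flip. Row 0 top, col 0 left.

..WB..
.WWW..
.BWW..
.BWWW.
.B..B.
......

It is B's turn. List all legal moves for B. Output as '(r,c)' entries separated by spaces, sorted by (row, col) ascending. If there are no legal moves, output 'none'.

Answer: (0,0) (0,1) (0,4) (1,4) (2,4) (3,5) (4,3)

Derivation:
(0,0): flips 3 -> legal
(0,1): flips 2 -> legal
(0,4): flips 2 -> legal
(1,0): no bracket -> illegal
(1,4): flips 2 -> legal
(2,0): no bracket -> illegal
(2,4): flips 3 -> legal
(2,5): no bracket -> illegal
(3,5): flips 3 -> legal
(4,2): no bracket -> illegal
(4,3): flips 4 -> legal
(4,5): no bracket -> illegal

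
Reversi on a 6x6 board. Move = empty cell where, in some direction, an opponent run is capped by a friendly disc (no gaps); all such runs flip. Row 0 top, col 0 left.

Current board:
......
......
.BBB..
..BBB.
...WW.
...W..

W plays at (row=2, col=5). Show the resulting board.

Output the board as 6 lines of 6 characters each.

Place W at (2,5); scan 8 dirs for brackets.
Dir NW: first cell '.' (not opp) -> no flip
Dir N: first cell '.' (not opp) -> no flip
Dir NE: edge -> no flip
Dir W: first cell '.' (not opp) -> no flip
Dir E: edge -> no flip
Dir SW: opp run (3,4) capped by W -> flip
Dir S: first cell '.' (not opp) -> no flip
Dir SE: edge -> no flip
All flips: (3,4)

Answer: ......
......
.BBB.W
..BBW.
...WW.
...W..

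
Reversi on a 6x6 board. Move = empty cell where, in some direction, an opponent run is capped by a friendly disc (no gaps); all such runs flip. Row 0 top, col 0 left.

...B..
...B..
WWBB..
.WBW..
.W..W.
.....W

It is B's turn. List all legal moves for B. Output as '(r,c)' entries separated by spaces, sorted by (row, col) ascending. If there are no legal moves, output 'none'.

(1,0): flips 1 -> legal
(1,1): no bracket -> illegal
(1,2): no bracket -> illegal
(2,4): no bracket -> illegal
(3,0): flips 1 -> legal
(3,4): flips 1 -> legal
(3,5): no bracket -> illegal
(4,0): flips 1 -> legal
(4,2): no bracket -> illegal
(4,3): flips 1 -> legal
(4,5): no bracket -> illegal
(5,0): flips 1 -> legal
(5,1): no bracket -> illegal
(5,2): no bracket -> illegal
(5,3): no bracket -> illegal
(5,4): no bracket -> illegal

Answer: (1,0) (3,0) (3,4) (4,0) (4,3) (5,0)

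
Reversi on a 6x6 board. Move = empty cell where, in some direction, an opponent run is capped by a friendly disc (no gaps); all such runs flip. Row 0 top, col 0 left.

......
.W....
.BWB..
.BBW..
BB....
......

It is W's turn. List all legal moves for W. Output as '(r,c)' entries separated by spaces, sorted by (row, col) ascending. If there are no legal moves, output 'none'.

(1,0): no bracket -> illegal
(1,2): no bracket -> illegal
(1,3): flips 1 -> legal
(1,4): no bracket -> illegal
(2,0): flips 1 -> legal
(2,4): flips 1 -> legal
(3,0): flips 2 -> legal
(3,4): no bracket -> illegal
(4,2): flips 1 -> legal
(4,3): no bracket -> illegal
(5,0): no bracket -> illegal
(5,1): flips 3 -> legal
(5,2): no bracket -> illegal

Answer: (1,3) (2,0) (2,4) (3,0) (4,2) (5,1)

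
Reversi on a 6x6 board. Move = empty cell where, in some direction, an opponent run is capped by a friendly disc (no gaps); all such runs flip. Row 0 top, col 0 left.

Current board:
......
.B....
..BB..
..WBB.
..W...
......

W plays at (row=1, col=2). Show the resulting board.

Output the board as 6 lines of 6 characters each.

Answer: ......
.BW...
..WB..
..WBB.
..W...
......

Derivation:
Place W at (1,2); scan 8 dirs for brackets.
Dir NW: first cell '.' (not opp) -> no flip
Dir N: first cell '.' (not opp) -> no flip
Dir NE: first cell '.' (not opp) -> no flip
Dir W: opp run (1,1), next='.' -> no flip
Dir E: first cell '.' (not opp) -> no flip
Dir SW: first cell '.' (not opp) -> no flip
Dir S: opp run (2,2) capped by W -> flip
Dir SE: opp run (2,3) (3,4), next='.' -> no flip
All flips: (2,2)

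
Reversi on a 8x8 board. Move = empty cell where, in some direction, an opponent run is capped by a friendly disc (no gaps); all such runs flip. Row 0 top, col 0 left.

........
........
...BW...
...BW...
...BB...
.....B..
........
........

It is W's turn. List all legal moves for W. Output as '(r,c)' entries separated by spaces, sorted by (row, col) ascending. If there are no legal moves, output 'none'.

Answer: (1,2) (2,2) (3,2) (4,2) (5,2) (5,4)

Derivation:
(1,2): flips 1 -> legal
(1,3): no bracket -> illegal
(1,4): no bracket -> illegal
(2,2): flips 1 -> legal
(3,2): flips 1 -> legal
(3,5): no bracket -> illegal
(4,2): flips 1 -> legal
(4,5): no bracket -> illegal
(4,6): no bracket -> illegal
(5,2): flips 1 -> legal
(5,3): no bracket -> illegal
(5,4): flips 1 -> legal
(5,6): no bracket -> illegal
(6,4): no bracket -> illegal
(6,5): no bracket -> illegal
(6,6): no bracket -> illegal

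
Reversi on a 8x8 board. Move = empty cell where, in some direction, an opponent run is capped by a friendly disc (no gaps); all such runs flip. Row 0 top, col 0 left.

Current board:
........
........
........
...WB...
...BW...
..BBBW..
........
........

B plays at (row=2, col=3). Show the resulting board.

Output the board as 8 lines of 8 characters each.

Answer: ........
........
...B....
...BB...
...BW...
..BBBW..
........
........

Derivation:
Place B at (2,3); scan 8 dirs for brackets.
Dir NW: first cell '.' (not opp) -> no flip
Dir N: first cell '.' (not opp) -> no flip
Dir NE: first cell '.' (not opp) -> no flip
Dir W: first cell '.' (not opp) -> no flip
Dir E: first cell '.' (not opp) -> no flip
Dir SW: first cell '.' (not opp) -> no flip
Dir S: opp run (3,3) capped by B -> flip
Dir SE: first cell 'B' (not opp) -> no flip
All flips: (3,3)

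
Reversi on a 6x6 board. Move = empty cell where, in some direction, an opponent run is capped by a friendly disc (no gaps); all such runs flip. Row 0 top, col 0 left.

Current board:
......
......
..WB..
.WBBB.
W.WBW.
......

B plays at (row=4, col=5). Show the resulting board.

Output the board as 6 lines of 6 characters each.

Place B at (4,5); scan 8 dirs for brackets.
Dir NW: first cell 'B' (not opp) -> no flip
Dir N: first cell '.' (not opp) -> no flip
Dir NE: edge -> no flip
Dir W: opp run (4,4) capped by B -> flip
Dir E: edge -> no flip
Dir SW: first cell '.' (not opp) -> no flip
Dir S: first cell '.' (not opp) -> no flip
Dir SE: edge -> no flip
All flips: (4,4)

Answer: ......
......
..WB..
.WBBB.
W.WBBB
......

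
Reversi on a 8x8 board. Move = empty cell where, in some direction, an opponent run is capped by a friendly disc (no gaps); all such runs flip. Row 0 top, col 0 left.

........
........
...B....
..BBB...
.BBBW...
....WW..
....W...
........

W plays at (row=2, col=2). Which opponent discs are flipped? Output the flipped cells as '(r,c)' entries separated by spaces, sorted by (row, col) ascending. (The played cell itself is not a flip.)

Answer: (3,3)

Derivation:
Dir NW: first cell '.' (not opp) -> no flip
Dir N: first cell '.' (not opp) -> no flip
Dir NE: first cell '.' (not opp) -> no flip
Dir W: first cell '.' (not opp) -> no flip
Dir E: opp run (2,3), next='.' -> no flip
Dir SW: first cell '.' (not opp) -> no flip
Dir S: opp run (3,2) (4,2), next='.' -> no flip
Dir SE: opp run (3,3) capped by W -> flip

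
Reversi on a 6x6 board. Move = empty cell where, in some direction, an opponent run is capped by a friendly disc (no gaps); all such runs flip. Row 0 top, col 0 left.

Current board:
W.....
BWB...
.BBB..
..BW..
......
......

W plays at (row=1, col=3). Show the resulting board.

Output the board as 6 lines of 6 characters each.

Answer: W.....
BWWW..
.BBW..
..BW..
......
......

Derivation:
Place W at (1,3); scan 8 dirs for brackets.
Dir NW: first cell '.' (not opp) -> no flip
Dir N: first cell '.' (not opp) -> no flip
Dir NE: first cell '.' (not opp) -> no flip
Dir W: opp run (1,2) capped by W -> flip
Dir E: first cell '.' (not opp) -> no flip
Dir SW: opp run (2,2), next='.' -> no flip
Dir S: opp run (2,3) capped by W -> flip
Dir SE: first cell '.' (not opp) -> no flip
All flips: (1,2) (2,3)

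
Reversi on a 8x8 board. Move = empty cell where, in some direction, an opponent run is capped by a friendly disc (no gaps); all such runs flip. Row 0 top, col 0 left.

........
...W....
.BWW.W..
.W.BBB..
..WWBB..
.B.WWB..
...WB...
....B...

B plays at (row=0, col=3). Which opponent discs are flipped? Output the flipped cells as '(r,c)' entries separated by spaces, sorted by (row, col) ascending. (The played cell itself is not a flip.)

Dir NW: edge -> no flip
Dir N: edge -> no flip
Dir NE: edge -> no flip
Dir W: first cell '.' (not opp) -> no flip
Dir E: first cell '.' (not opp) -> no flip
Dir SW: first cell '.' (not opp) -> no flip
Dir S: opp run (1,3) (2,3) capped by B -> flip
Dir SE: first cell '.' (not opp) -> no flip

Answer: (1,3) (2,3)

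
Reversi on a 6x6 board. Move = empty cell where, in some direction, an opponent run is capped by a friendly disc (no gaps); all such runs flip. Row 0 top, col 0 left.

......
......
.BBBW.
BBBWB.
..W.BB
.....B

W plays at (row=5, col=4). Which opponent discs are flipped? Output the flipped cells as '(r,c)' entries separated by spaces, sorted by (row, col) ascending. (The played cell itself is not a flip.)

Answer: (3,4) (4,4)

Derivation:
Dir NW: first cell '.' (not opp) -> no flip
Dir N: opp run (4,4) (3,4) capped by W -> flip
Dir NE: opp run (4,5), next=edge -> no flip
Dir W: first cell '.' (not opp) -> no flip
Dir E: opp run (5,5), next=edge -> no flip
Dir SW: edge -> no flip
Dir S: edge -> no flip
Dir SE: edge -> no flip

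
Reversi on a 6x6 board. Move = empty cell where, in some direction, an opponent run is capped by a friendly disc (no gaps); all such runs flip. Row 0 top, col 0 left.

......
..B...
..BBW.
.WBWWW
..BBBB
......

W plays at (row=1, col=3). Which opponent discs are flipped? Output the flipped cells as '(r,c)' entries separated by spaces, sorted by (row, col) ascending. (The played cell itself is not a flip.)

Dir NW: first cell '.' (not opp) -> no flip
Dir N: first cell '.' (not opp) -> no flip
Dir NE: first cell '.' (not opp) -> no flip
Dir W: opp run (1,2), next='.' -> no flip
Dir E: first cell '.' (not opp) -> no flip
Dir SW: opp run (2,2) capped by W -> flip
Dir S: opp run (2,3) capped by W -> flip
Dir SE: first cell 'W' (not opp) -> no flip

Answer: (2,2) (2,3)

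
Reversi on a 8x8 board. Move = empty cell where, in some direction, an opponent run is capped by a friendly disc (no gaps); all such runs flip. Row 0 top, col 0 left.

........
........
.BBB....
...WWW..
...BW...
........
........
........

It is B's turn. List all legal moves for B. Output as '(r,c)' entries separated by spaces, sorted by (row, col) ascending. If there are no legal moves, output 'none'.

Answer: (2,5) (4,5) (5,5)

Derivation:
(2,4): no bracket -> illegal
(2,5): flips 1 -> legal
(2,6): no bracket -> illegal
(3,2): no bracket -> illegal
(3,6): no bracket -> illegal
(4,2): no bracket -> illegal
(4,5): flips 2 -> legal
(4,6): no bracket -> illegal
(5,3): no bracket -> illegal
(5,4): no bracket -> illegal
(5,5): flips 2 -> legal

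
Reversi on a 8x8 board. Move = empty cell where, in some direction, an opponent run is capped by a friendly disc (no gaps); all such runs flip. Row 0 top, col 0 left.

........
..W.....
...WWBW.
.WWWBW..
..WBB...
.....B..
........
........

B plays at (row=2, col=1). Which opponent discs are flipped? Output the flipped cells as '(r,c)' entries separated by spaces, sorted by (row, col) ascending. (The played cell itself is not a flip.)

Answer: (3,2)

Derivation:
Dir NW: first cell '.' (not opp) -> no flip
Dir N: first cell '.' (not opp) -> no flip
Dir NE: opp run (1,2), next='.' -> no flip
Dir W: first cell '.' (not opp) -> no flip
Dir E: first cell '.' (not opp) -> no flip
Dir SW: first cell '.' (not opp) -> no flip
Dir S: opp run (3,1), next='.' -> no flip
Dir SE: opp run (3,2) capped by B -> flip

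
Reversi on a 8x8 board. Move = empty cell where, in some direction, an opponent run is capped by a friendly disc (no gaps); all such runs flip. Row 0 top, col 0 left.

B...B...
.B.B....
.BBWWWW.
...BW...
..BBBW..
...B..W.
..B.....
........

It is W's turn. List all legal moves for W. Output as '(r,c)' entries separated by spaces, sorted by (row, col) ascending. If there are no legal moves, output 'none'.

Answer: (0,2) (0,3) (2,0) (3,2) (4,1) (5,1) (5,2) (5,4) (6,3)

Derivation:
(0,1): no bracket -> illegal
(0,2): flips 1 -> legal
(0,3): flips 1 -> legal
(0,5): no bracket -> illegal
(1,0): no bracket -> illegal
(1,2): no bracket -> illegal
(1,4): no bracket -> illegal
(1,5): no bracket -> illegal
(2,0): flips 2 -> legal
(3,0): no bracket -> illegal
(3,1): no bracket -> illegal
(3,2): flips 1 -> legal
(3,5): no bracket -> illegal
(4,1): flips 3 -> legal
(5,1): flips 2 -> legal
(5,2): flips 1 -> legal
(5,4): flips 1 -> legal
(5,5): no bracket -> illegal
(6,1): no bracket -> illegal
(6,3): flips 3 -> legal
(6,4): no bracket -> illegal
(7,1): no bracket -> illegal
(7,2): no bracket -> illegal
(7,3): no bracket -> illegal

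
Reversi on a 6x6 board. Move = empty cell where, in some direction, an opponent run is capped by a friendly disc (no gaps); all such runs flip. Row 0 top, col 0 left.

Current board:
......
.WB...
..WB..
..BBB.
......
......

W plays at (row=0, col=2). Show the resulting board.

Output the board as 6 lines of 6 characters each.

Place W at (0,2); scan 8 dirs for brackets.
Dir NW: edge -> no flip
Dir N: edge -> no flip
Dir NE: edge -> no flip
Dir W: first cell '.' (not opp) -> no flip
Dir E: first cell '.' (not opp) -> no flip
Dir SW: first cell 'W' (not opp) -> no flip
Dir S: opp run (1,2) capped by W -> flip
Dir SE: first cell '.' (not opp) -> no flip
All flips: (1,2)

Answer: ..W...
.WW...
..WB..
..BBB.
......
......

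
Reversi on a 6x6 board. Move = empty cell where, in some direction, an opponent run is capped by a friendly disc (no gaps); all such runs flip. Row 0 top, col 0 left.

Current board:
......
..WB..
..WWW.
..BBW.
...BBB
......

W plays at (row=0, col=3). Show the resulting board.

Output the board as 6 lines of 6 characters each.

Answer: ...W..
..WW..
..WWW.
..BBW.
...BBB
......

Derivation:
Place W at (0,3); scan 8 dirs for brackets.
Dir NW: edge -> no flip
Dir N: edge -> no flip
Dir NE: edge -> no flip
Dir W: first cell '.' (not opp) -> no flip
Dir E: first cell '.' (not opp) -> no flip
Dir SW: first cell 'W' (not opp) -> no flip
Dir S: opp run (1,3) capped by W -> flip
Dir SE: first cell '.' (not opp) -> no flip
All flips: (1,3)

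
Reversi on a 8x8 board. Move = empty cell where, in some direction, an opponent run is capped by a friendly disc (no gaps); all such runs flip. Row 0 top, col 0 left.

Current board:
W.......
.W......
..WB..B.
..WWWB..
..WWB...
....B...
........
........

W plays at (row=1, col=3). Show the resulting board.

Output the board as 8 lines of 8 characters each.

Answer: W.......
.W.W....
..WW..B.
..WWWB..
..WWB...
....B...
........
........

Derivation:
Place W at (1,3); scan 8 dirs for brackets.
Dir NW: first cell '.' (not opp) -> no flip
Dir N: first cell '.' (not opp) -> no flip
Dir NE: first cell '.' (not opp) -> no flip
Dir W: first cell '.' (not opp) -> no flip
Dir E: first cell '.' (not opp) -> no flip
Dir SW: first cell 'W' (not opp) -> no flip
Dir S: opp run (2,3) capped by W -> flip
Dir SE: first cell '.' (not opp) -> no flip
All flips: (2,3)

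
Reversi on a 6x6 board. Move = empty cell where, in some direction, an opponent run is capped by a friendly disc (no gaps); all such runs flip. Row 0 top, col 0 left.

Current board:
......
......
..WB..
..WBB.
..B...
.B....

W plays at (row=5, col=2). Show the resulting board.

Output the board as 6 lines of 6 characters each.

Place W at (5,2); scan 8 dirs for brackets.
Dir NW: first cell '.' (not opp) -> no flip
Dir N: opp run (4,2) capped by W -> flip
Dir NE: first cell '.' (not opp) -> no flip
Dir W: opp run (5,1), next='.' -> no flip
Dir E: first cell '.' (not opp) -> no flip
Dir SW: edge -> no flip
Dir S: edge -> no flip
Dir SE: edge -> no flip
All flips: (4,2)

Answer: ......
......
..WB..
..WBB.
..W...
.BW...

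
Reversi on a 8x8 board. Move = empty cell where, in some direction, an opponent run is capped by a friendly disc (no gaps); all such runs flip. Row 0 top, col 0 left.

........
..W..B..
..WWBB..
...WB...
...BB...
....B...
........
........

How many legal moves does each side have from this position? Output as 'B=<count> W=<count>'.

Answer: B=6 W=6

Derivation:
-- B to move --
(0,1): flips 2 -> legal
(0,2): no bracket -> illegal
(0,3): no bracket -> illegal
(1,1): flips 2 -> legal
(1,3): flips 2 -> legal
(1,4): no bracket -> illegal
(2,1): flips 2 -> legal
(3,1): no bracket -> illegal
(3,2): flips 1 -> legal
(4,2): flips 1 -> legal
B mobility = 6
-- W to move --
(0,4): no bracket -> illegal
(0,5): no bracket -> illegal
(0,6): flips 2 -> legal
(1,3): no bracket -> illegal
(1,4): no bracket -> illegal
(1,6): no bracket -> illegal
(2,6): flips 2 -> legal
(3,2): no bracket -> illegal
(3,5): flips 1 -> legal
(3,6): no bracket -> illegal
(4,2): no bracket -> illegal
(4,5): flips 1 -> legal
(5,2): no bracket -> illegal
(5,3): flips 1 -> legal
(5,5): flips 1 -> legal
(6,3): no bracket -> illegal
(6,4): no bracket -> illegal
(6,5): no bracket -> illegal
W mobility = 6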